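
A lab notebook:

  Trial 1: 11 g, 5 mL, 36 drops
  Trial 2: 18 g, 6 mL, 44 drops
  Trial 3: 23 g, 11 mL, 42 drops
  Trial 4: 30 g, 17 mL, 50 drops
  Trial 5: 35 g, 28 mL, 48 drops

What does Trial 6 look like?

42 g, 45 mL, 56 drops

G goes 11, 18, 23, 30, 35 → 42 (alternating steps +7, +5, +7, +5, …).
ML: each term is the sum of the two before it; 5, 6, 11, 17, 28 → 45.
Drops goes 36, 44, 42, 50, 48 → 56 (alternating steps +8, −2, +8, −2, …).
So the next record is 42 g, 45 mL, 56 drops.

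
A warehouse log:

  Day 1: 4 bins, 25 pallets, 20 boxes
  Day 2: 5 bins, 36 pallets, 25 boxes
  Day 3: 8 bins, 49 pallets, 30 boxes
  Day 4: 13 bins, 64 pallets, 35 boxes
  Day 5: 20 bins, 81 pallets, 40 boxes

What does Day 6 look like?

For the bins, differences are 1, 3, 5, … (increasing by 2 each time): 4, 5, 8, 13, 20 → 29.
For the pallets, perfect squares: 5², 6², 7², …: 25, 36, 49, 64, 81 → 100.
Boxes — +5 each step: 20, 25, 30, 35, 40 → 45.
Combining the parts gives 29 bins, 100 pallets, 45 boxes.

29 bins, 100 pallets, 45 boxes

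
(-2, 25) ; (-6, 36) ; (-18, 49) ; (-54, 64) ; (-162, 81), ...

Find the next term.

(-486, 100)

First entry goes -2, -6, -18, -54, -162 → -486 (×3 each step).
Second entry: perfect squares: 5², 6², 7², …, so 25, 36, 49, 64, 81 → 100.
Combining the parts gives (-486, 100).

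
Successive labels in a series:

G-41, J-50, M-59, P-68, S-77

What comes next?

Letter: letters move forward 3 places in the alphabet; G, J, M, P, S → V.
Second component — +9 each step: 41, 50, 59, 68, 77 → 86.
Combining the parts gives V-86.

V-86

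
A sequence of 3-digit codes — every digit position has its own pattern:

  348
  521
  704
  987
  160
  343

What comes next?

526

First digit: +2 each step, mod 10, so 3, 5, 7, 9, 1, 3 → 5.
Second digit: 4, 2, 0, 8, 6, 4 → 2 (−2 each step, mod 10).
Third digit: +3 each step, mod 10; 8, 1, 4, 7, 0, 3 → 6.
Putting it together: 526.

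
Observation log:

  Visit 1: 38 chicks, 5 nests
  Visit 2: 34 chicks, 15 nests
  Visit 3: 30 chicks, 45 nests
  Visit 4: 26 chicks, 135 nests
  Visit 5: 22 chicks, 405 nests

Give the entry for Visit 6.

18 chicks, 1215 nests

Chicks — −4 each step: 38, 34, 30, 26, 22 → 18.
Nests: ×3 each step; 5, 15, 45, 135, 405 → 1215.
Combining the parts gives 18 chicks, 1215 nests.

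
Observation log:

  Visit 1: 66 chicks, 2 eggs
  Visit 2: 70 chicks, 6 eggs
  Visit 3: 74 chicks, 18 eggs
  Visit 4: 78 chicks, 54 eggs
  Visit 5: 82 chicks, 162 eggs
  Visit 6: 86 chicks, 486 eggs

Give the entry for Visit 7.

Chicks goes 66, 70, 74, 78, 82, 86 → 90 (+4 each step).
Eggs — ×3 each step: 2, 6, 18, 54, 162, 486 → 1458.
So the next line is 90 chicks, 1458 eggs.

90 chicks, 1458 eggs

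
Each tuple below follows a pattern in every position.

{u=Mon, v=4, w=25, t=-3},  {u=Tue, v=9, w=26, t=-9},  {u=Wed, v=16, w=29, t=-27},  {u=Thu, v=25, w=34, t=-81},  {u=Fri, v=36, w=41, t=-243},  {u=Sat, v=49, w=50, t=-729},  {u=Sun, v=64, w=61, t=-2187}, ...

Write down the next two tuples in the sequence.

{u=Mon, v=81, w=74, t=-6561}, {u=Tue, v=100, w=89, t=-19683}

U — runs through the weekdays Mon→Sun: Mon, Tue, Wed, Thu, Fri, Sat, Sun → Mon → Tue.
V — perfect squares: 2², 3², 4², …: 4, 9, 16, 25, 36, 49, 64 → 81 → 100.
For the w, differences are 1, 3, 5, … (increasing by 2 each time): 25, 26, 29, 34, 41, 50, 61 → 74 → 89.
T: -3, -9, -27, -81, -243, -729, -2187 → -6561 → -19683 (×3 each step).
Putting the parts together: {u=Mon, v=81, w=74, t=-6561} and then {u=Tue, v=100, w=89, t=-19683}.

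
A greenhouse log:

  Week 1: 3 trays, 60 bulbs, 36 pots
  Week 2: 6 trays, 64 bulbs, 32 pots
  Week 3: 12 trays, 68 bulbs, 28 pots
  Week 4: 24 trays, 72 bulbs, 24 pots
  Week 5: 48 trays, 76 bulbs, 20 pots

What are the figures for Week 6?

96 trays, 80 bulbs, 16 pots

Trays — ×2 each step: 3, 6, 12, 24, 48 → 96.
For the bulbs, +4 each step: 60, 64, 68, 72, 76 → 80.
Pots — together with the bulbs always sums to 96: 36, 32, 28, 24, 20 → 16.
So the next record is 96 trays, 80 bulbs, 16 pots.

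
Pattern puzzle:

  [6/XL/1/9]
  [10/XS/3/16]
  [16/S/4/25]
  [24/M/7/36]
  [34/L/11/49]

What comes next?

First part: 6, 10, 16, 24, 34 → 46 (differences are 4, 6, 8, … (increasing by 2 each time)).
Size — runs through clothing sizes XS→XL: XL, XS, S, M, L → XL.
Third part — each term is the sum of the two before it: 1, 3, 4, 7, 11 → 18.
Fourth part: 9, 16, 25, 36, 49 → 64 (perfect squares: 3², 4², 5², …).
Putting it together: [46/XL/18/64].

[46/XL/18/64]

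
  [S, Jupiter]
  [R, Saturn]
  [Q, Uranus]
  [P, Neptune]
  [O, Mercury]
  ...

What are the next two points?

[N, Venus], [M, Earth]

Letter: S, R, Q, P, O → N → M (letters move back 1 place in the alphabet).
For the planet, runs through the planets Mercury→Neptune: Jupiter, Saturn, Uranus, Neptune, Mercury → Venus → Earth.
So the next two points are [N, Venus] and [M, Earth].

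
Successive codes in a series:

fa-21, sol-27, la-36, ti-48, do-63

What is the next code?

Note goes fa, sol, la, ti, do → re (runs through the solfège scale do→ti).
Second component: differences are 6, 9, 12, … (increasing by 3 each time); 21, 27, 36, 48, 63 → 81.
So the next code is re-81.

re-81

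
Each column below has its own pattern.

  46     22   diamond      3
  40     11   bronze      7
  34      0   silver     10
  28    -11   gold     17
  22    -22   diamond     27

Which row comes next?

First component goes 46, 40, 34, 28, 22 → 16 (−6 each step).
Second component: −11 each step, so 22, 11, 0, -11, -22 → -33.
For the rank, repeats diamond → bronze → silver → gold: diamond, bronze, silver, gold, diamond → bronze.
Fourth component: 3, 7, 10, 17, 27 → 44 (each term is the sum of the two before it).
Putting it together: 16  -33  bronze  44.

16  -33  bronze  44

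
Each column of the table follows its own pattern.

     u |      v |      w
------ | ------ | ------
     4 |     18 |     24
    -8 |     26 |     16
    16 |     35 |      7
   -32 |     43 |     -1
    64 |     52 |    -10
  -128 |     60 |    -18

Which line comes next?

Column u: 4, -8, 16, -32, 64, -128 → 256 (×(-2) each step).
Column v goes 18, 26, 35, 43, 52, 60 → 69 (alternating steps +8, +9, +8, +9, …).
Column w: 24, 16, 7, -1, -10, -18 → -27 (together with the column v always sums to 42).
So the next line is 256  69  -27.

256  69  -27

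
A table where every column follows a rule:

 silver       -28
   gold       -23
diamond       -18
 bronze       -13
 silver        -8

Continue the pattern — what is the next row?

gold  -3

Rank — repeats silver → gold → diamond → bronze: silver, gold, diamond, bronze, silver → gold.
Second component: +5 each step, so -28, -23, -18, -13, -8 → -3.
Putting it together: gold  -3.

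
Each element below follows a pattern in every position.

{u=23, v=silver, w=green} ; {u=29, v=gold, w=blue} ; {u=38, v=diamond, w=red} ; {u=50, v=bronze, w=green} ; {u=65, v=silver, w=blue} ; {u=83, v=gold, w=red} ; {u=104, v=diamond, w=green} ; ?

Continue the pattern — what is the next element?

For the u, differences are 6, 9, 12, … (increasing by 3 each time): 23, 29, 38, 50, 65, 83, 104 → 128.
For the v, repeats silver → gold → diamond → bronze: silver, gold, diamond, bronze, silver, gold, diamond → bronze.
W — repeats green → blue → red: green, blue, red, green, blue, red, green → blue.
So the next element is {u=128, v=bronze, w=blue}.

{u=128, v=bronze, w=blue}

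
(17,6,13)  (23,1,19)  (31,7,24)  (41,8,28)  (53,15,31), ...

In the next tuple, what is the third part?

For the third part, differences are 6, 5, 4, … (decreasing by 1 each time): 13, 19, 24, 28, 31 → 33.

33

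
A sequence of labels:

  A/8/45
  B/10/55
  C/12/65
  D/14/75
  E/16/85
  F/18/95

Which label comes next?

Letter: letters move forward 1 place in the alphabet, so A, B, C, D, E, F → G.
Second component: +2 each step, so 8, 10, 12, 14, 16, 18 → 20.
Third component — +10 each step: 45, 55, 65, 75, 85, 95 → 105.
So the next label is G/20/105.

G/20/105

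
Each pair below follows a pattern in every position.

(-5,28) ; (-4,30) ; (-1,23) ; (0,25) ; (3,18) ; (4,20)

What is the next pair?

(7,13)

First component: alternating steps +1, +3, +1, +3, …; -5, -4, -1, 0, 3, 4 → 7.
For the second component, alternating steps +2, −7, +2, −7, …: 28, 30, 23, 25, 18, 20 → 13.
Putting it together: (7,13).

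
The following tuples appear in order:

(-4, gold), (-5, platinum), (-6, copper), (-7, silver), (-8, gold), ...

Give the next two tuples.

(-9, platinum), (-10, copper)

First component: −1 each step; -4, -5, -6, -7, -8 → -9 → -10.
Metal — repeats gold → platinum → copper → silver: gold, platinum, copper, silver, gold → platinum → copper.
Putting the parts together: (-9, platinum) and then (-10, copper).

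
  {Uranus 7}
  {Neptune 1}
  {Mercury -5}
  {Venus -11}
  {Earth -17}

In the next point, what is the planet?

Planet: runs through the planets Mercury→Neptune, so Uranus, Neptune, Mercury, Venus, Earth → Mars.

Mars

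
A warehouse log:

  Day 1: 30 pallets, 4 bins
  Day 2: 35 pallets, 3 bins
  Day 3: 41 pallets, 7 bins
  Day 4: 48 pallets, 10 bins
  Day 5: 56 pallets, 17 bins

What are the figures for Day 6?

65 pallets, 27 bins

Pallets: differences are 5, 6, 7, … (increasing by 1 each time), so 30, 35, 41, 48, 56 → 65.
Bins: each term is the sum of the two before it; 4, 3, 7, 10, 17 → 27.
Putting it together: 65 pallets, 27 bins.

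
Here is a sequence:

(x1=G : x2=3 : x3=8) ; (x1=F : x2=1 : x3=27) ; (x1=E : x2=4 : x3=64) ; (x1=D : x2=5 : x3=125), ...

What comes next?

(x1=C : x2=9 : x3=216)

X1: G, F, E, D → C (letters move back 1 place in the alphabet).
For the x2, each term is the sum of the two before it: 3, 1, 4, 5 → 9.
X3: perfect cubes: 2³, 3³, 4³, …, so 8, 27, 64, 125 → 216.
Putting it together: (x1=C : x2=9 : x3=216).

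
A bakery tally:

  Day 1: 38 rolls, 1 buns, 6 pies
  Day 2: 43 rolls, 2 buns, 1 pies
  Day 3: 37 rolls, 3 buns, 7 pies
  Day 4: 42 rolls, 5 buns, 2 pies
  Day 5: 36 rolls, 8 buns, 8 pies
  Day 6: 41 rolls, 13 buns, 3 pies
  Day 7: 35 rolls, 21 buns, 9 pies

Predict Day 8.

Rolls goes 38, 43, 37, 42, 36, 41, 35 → 40 (alternating steps +5, −6, +5, −6, …).
Buns: each term is the sum of the two before it; 1, 2, 3, 5, 8, 13, 21 → 34.
For the pies, together with the rolls always sums to 44: 6, 1, 7, 2, 8, 3, 9 → 4.
Combining the parts gives 40 rolls, 34 buns, 4 pies.

40 rolls, 34 buns, 4 pies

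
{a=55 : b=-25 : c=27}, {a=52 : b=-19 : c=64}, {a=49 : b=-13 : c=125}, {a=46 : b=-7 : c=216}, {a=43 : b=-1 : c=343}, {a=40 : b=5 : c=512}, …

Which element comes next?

A: −3 each step; 55, 52, 49, 46, 43, 40 → 37.
B: +6 each step; -25, -19, -13, -7, -1, 5 → 11.
C: 27, 64, 125, 216, 343, 512 → 729 (perfect cubes: 3³, 4³, 5³, …).
So the next element is {a=37 : b=11 : c=729}.

{a=37 : b=11 : c=729}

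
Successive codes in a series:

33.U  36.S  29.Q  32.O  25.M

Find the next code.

28.K

First component: alternating steps +3, −7, +3, −7, …, so 33, 36, 29, 32, 25 → 28.
Letter: letters move back 2 places in the alphabet; U, S, Q, O, M → K.
Putting it together: 28.K.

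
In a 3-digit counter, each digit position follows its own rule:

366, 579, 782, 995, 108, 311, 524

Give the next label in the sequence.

737

First digit: 3, 5, 7, 9, 1, 3, 5 → 7 (+2 each step, mod 10).
Second digit: +1 each step, mod 10; 6, 7, 8, 9, 0, 1, 2 → 3.
Third digit: 6, 9, 2, 5, 8, 1, 4 → 7 (+3 each step, mod 10).
Combining the parts gives 737.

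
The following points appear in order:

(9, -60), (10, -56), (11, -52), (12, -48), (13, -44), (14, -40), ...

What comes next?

(15, -36)

First part: +1 each step; 9, 10, 11, 12, 13, 14 → 15.
Second part: -60, -56, -52, -48, -44, -40 → -36 (+4 each step).
So the next point is (15, -36).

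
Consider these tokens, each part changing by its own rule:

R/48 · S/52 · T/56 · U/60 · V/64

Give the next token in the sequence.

Letter: R, S, T, U, V → W (letters move forward 1 place in the alphabet).
Second component — +4 each step: 48, 52, 56, 60, 64 → 68.
Combining the parts gives W/68.

W/68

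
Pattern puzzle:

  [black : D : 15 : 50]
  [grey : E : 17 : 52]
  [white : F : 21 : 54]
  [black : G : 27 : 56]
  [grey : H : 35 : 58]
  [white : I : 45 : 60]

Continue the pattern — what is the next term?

Shade goes black, grey, white, black, grey, white → black (repeats black → grey → white).
Letter — letters move forward 1 place in the alphabet: D, E, F, G, H, I → J.
Third entry goes 15, 17, 21, 27, 35, 45 → 57 (differences are 2, 4, 6, … (increasing by 2 each time)).
Fourth entry: 50, 52, 54, 56, 58, 60 → 62 (+2 each step).
So the next term is [black : J : 57 : 62].

[black : J : 57 : 62]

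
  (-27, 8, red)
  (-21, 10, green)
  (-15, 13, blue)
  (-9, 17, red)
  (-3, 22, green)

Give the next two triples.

First part: +6 each step, so -27, -21, -15, -9, -3 → 3 → 9.
Second part goes 8, 10, 13, 17, 22 → 28 → 35 (differences are 2, 3, 4, … (increasing by 1 each time)).
Colour — repeats red → green → blue: red, green, blue, red, green → blue → red.
Putting the parts together: (3, 28, blue) and then (9, 35, red).

(3, 28, blue), (9, 35, red)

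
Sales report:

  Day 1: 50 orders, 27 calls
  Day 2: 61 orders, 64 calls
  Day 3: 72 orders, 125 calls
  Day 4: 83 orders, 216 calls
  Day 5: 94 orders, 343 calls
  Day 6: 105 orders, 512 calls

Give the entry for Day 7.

116 orders, 729 calls

Orders: +11 each step, so 50, 61, 72, 83, 94, 105 → 116.
Calls: perfect cubes: 3³, 4³, 5³, …, so 27, 64, 125, 216, 343, 512 → 729.
Putting it together: 116 orders, 729 calls.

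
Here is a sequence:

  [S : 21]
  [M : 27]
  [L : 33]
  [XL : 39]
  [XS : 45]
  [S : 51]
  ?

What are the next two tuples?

[M : 57], [L : 63]

Size — repeats S → M → L → XL → XS: S, M, L, XL, XS, S → M → L.
Second component — +6 each step: 21, 27, 33, 39, 45, 51 → 57 → 63.
So the next two tuples are [M : 57] and [L : 63].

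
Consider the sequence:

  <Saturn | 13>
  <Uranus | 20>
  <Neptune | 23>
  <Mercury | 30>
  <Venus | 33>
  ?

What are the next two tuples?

Planet: Saturn, Uranus, Neptune, Mercury, Venus → Earth → Mars (runs through the planets Mercury→Neptune).
For the second value, alternating steps +7, +3, +7, +3, …: 13, 20, 23, 30, 33 → 40 → 43.
Putting the parts together: <Earth | 40> and then <Mars | 43>.

<Earth | 40>, <Mars | 43>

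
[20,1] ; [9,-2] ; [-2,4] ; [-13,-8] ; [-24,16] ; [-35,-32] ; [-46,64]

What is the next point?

[-57,-128]

First slot: −11 each step; 20, 9, -2, -13, -24, -35, -46 → -57.
Second slot: 1, -2, 4, -8, 16, -32, 64 → -128 (×(-2) each step).
Combining the parts gives [-57,-128].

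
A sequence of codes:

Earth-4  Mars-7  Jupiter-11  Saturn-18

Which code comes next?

Planet: runs through the planets Mercury→Neptune; Earth, Mars, Jupiter, Saturn → Uranus.
Second component: each term is the sum of the two before it, so 4, 7, 11, 18 → 29.
Combining the parts gives Uranus-29.

Uranus-29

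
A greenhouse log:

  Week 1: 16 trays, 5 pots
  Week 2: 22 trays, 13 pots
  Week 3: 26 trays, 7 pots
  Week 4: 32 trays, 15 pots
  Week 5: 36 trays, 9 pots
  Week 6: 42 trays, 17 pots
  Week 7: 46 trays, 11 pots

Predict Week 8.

Trays: 16, 22, 26, 32, 36, 42, 46 → 52 (alternating steps +6, +4, +6, +4, …).
For the pots, alternating steps +8, −6, +8, −6, …: 5, 13, 7, 15, 9, 17, 11 → 19.
Combining the parts gives 52 trays, 19 pots.

52 trays, 19 pots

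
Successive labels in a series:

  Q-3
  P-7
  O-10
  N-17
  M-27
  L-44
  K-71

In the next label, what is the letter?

Letter: letters move back 1 place in the alphabet; Q, P, O, N, M, L, K → J.

J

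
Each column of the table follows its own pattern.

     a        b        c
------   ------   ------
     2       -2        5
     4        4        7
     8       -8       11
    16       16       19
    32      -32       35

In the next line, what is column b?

64

Column b: ×(-2) each step, so -2, 4, -8, 16, -32 → 64.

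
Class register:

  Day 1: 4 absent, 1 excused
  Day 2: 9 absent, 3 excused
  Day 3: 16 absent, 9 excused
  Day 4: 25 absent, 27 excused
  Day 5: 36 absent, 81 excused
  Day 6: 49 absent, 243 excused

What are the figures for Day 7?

Absent — perfect squares: 2², 3², 4², …: 4, 9, 16, 25, 36, 49 → 64.
Excused goes 1, 3, 9, 27, 81, 243 → 729 (×3 each step).
Putting it together: 64 absent, 729 excused.

64 absent, 729 excused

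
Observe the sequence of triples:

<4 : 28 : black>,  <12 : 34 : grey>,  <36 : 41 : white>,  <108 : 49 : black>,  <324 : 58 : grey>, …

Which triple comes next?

<972 : 68 : white>

First part — ×3 each step: 4, 12, 36, 108, 324 → 972.
Second part goes 28, 34, 41, 49, 58 → 68 (differences are 6, 7, 8, … (increasing by 1 each time)).
Shade: repeats black → grey → white; black, grey, white, black, grey → white.
Combining the parts gives <972 : 68 : white>.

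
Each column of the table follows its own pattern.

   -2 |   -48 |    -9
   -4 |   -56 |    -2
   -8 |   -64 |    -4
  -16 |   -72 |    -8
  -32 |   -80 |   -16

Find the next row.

First component: ×2 each step; -2, -4, -8, -16, -32 → -64.
For the second component, −8 each step: -48, -56, -64, -72, -80 → -88.
Third component: -9, -2, -4, -8, -16 → -32 (always the previous value of the first component).
Putting it together: -64  -88  -32.

-64  -88  -32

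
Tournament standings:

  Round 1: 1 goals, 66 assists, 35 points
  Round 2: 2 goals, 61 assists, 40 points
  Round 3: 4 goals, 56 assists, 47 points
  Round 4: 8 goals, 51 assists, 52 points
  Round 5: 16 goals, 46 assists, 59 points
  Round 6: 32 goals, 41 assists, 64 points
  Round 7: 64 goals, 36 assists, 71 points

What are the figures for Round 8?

Goals: 1, 2, 4, 8, 16, 32, 64 → 128 (×2 each step).
Assists: −5 each step; 66, 61, 56, 51, 46, 41, 36 → 31.
Points: alternating steps +5, +7, +5, +7, …; 35, 40, 47, 52, 59, 64, 71 → 76.
Putting it together: 128 goals, 31 assists, 76 points.

128 goals, 31 assists, 76 points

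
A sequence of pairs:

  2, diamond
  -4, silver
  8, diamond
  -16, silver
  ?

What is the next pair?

32, diamond

First entry goes 2, -4, 8, -16 → 32 (×(-2) each step).
Rank: alternates diamond ↔ silver, so diamond, silver, diamond, silver → diamond.
So the next pair is 32, diamond.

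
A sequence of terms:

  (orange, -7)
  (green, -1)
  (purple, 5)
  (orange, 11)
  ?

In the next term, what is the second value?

Colour: repeats orange → green → purple, so orange, green, purple, orange → green.
Second value: -7, -1, 5, 11 → 17 (+6 each step).

17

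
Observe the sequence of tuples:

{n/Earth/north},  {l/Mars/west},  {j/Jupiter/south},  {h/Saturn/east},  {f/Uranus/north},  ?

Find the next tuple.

For the letter, letters move back 2 places in the alphabet: n, l, j, h, f → d.
For the planet, runs through the planets Mercury→Neptune: Earth, Mars, Jupiter, Saturn, Uranus → Neptune.
Direction — repeats north → west → south → east: north, west, south, east, north → west.
So the next tuple is {d/Neptune/west}.

{d/Neptune/west}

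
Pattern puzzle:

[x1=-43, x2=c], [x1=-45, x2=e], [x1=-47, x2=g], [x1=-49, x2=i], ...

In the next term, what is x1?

For the x1, −2 each step: -43, -45, -47, -49 → -51.

-51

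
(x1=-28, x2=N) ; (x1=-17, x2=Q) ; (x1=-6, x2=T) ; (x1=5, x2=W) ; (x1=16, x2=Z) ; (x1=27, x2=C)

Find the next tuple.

For the x1, +11 each step: -28, -17, -6, 5, 16, 27 → 38.
X2 — letters move forward 3 places in the alphabet, wrapping Z→A: N, Q, T, W, Z, C → F.
Putting it together: (x1=38, x2=F).

(x1=38, x2=F)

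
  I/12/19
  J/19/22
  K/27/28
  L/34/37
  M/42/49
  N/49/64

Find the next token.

O/57/82

Letter: letters move forward 1 place in the alphabet; I, J, K, L, M, N → O.
Second component goes 12, 19, 27, 34, 42, 49 → 57 (alternating steps +7, +8, +7, +8, …).
Third component: differences are 3, 6, 9, … (increasing by 3 each time); 19, 22, 28, 37, 49, 64 → 82.
Combining the parts gives O/57/82.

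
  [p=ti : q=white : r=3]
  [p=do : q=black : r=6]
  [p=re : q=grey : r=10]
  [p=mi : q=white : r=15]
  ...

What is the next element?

P: ti, do, re, mi → fa (runs through the solfège scale do→ti).
Q: repeats white → black → grey; white, black, grey, white → black.
R: differences are 3, 4, 5, … (increasing by 1 each time); 3, 6, 10, 15 → 21.
Putting it together: [p=fa : q=black : r=21].

[p=fa : q=black : r=21]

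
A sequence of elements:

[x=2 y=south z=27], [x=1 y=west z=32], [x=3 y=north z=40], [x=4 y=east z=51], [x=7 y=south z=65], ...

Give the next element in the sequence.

[x=11 y=west z=82]

X goes 2, 1, 3, 4, 7 → 11 (each term is the sum of the two before it).
Y: repeats south → west → north → east; south, west, north, east, south → west.
For the z, differences are 5, 8, 11, … (increasing by 3 each time): 27, 32, 40, 51, 65 → 82.
Combining the parts gives [x=11 y=west z=82].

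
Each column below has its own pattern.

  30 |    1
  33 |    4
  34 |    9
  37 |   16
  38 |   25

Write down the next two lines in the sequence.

First component: alternating steps +3, +1, +3, +1, …; 30, 33, 34, 37, 38 → 41 → 42.
For the second component, perfect squares: 1², 2², 3², …: 1, 4, 9, 16, 25 → 36 → 49.
So the next two lines are 41  36 and 42  49.

41  36; 42  49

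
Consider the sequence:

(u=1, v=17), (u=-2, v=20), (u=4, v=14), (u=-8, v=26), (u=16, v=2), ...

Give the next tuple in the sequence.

(u=-32, v=50)

U goes 1, -2, 4, -8, 16 → -32 (×(-2) each step).
V — together with the u always sums to 18: 17, 20, 14, 26, 2 → 50.
Combining the parts gives (u=-32, v=50).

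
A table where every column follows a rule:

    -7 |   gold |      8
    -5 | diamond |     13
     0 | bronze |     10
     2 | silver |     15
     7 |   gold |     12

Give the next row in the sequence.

First component — alternating steps +2, +5, +2, +5, …: -7, -5, 0, 2, 7 → 9.
For the rank, repeats gold → diamond → bronze → silver: gold, diamond, bronze, silver, gold → diamond.
Third component goes 8, 13, 10, 15, 12 → 17 (alternating steps +5, −3, +5, −3, …).
Putting it together: 9  diamond  17.

9  diamond  17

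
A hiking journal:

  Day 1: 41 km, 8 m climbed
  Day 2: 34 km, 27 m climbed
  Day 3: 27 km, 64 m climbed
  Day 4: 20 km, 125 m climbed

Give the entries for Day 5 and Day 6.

13 km, 216 m climbed; 6 km, 343 m climbed

Km: 41, 34, 27, 20 → 13 → 6 (−7 each step).
M climbed: perfect cubes: 2³, 3³, 4³, …; 8, 27, 64, 125 → 216 → 343.
So the next two rows are 13 km, 216 m climbed and 6 km, 343 m climbed.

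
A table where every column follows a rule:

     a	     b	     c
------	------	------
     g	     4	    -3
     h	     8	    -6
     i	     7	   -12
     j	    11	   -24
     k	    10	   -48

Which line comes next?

l  14  -96

Column a: letters move forward 1 place in the alphabet; g, h, i, j, k → l.
Column b: alternating steps +4, −1, +4, −1, …, so 4, 8, 7, 11, 10 → 14.
Column c: ×2 each step, so -3, -6, -12, -24, -48 → -96.
Putting it together: l  14  -96.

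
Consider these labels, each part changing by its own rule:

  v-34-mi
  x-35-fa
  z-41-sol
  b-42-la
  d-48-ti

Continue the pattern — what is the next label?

Letter: v, x, z, b, d → f (letters move forward 2 places in the alphabet, wrapping Z→A).
For the second component, alternating steps +1, +6, +1, +6, …: 34, 35, 41, 42, 48 → 49.
Note: mi, fa, sol, la, ti → do (runs through the solfège scale do→ti).
Putting it together: f-49-do.

f-49-do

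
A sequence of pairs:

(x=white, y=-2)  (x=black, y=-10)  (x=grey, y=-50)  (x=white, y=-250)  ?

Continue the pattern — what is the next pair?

X — repeats white → black → grey: white, black, grey, white → black.
Y: ×5 each step; -2, -10, -50, -250 → -1250.
So the next pair is (x=black, y=-1250).

(x=black, y=-1250)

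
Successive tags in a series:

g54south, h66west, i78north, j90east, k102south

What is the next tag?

For the letter, letters move forward 1 place in the alphabet: g, h, i, j, k → l.
Second component — +12 each step: 54, 66, 78, 90, 102 → 114.
Direction: repeats south → west → north → east; south, west, north, east, south → west.
Combining the parts gives l114west.

l114west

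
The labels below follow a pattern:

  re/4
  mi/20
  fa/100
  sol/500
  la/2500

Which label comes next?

ti/12500

Note — runs through the solfège scale do→ti: re, mi, fa, sol, la → ti.
Second component — ×5 each step: 4, 20, 100, 500, 2500 → 12500.
Combining the parts gives ti/12500.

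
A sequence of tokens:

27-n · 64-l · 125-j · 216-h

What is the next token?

343-f

First component: perfect cubes: 3³, 4³, 5³, …; 27, 64, 125, 216 → 343.
Letter: letters move back 2 places in the alphabet, so n, l, j, h → f.
So the next token is 343-f.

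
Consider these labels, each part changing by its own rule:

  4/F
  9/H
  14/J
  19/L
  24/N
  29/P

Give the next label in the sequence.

34/R

First component: 4, 9, 14, 19, 24, 29 → 34 (+5 each step).
Letter — letters move forward 2 places in the alphabet: F, H, J, L, N, P → R.
Putting it together: 34/R.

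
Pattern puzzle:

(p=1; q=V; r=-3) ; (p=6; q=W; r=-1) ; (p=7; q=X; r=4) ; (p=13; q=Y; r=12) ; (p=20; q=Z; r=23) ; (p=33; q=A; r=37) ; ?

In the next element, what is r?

54

R — differences are 2, 5, 8, … (increasing by 3 each time): -3, -1, 4, 12, 23, 37 → 54.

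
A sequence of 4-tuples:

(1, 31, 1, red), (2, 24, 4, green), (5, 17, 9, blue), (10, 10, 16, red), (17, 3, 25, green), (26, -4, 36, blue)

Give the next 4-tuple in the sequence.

For the first coordinate, differences are 1, 3, 5, … (increasing by 2 each time): 1, 2, 5, 10, 17, 26 → 37.
Second coordinate — −7 each step: 31, 24, 17, 10, 3, -4 → -11.
Third coordinate: perfect squares: 1², 2², 3², …; 1, 4, 9, 16, 25, 36 → 49.
Colour: repeats red → green → blue, so red, green, blue, red, green, blue → red.
Combining the parts gives (37, -11, 49, red).

(37, -11, 49, red)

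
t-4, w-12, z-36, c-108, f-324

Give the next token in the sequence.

i-972

Letter goes t, w, z, c, f → i (letters move forward 3 places in the alphabet, wrapping Z→A).
Second component goes 4, 12, 36, 108, 324 → 972 (×3 each step).
Combining the parts gives i-972.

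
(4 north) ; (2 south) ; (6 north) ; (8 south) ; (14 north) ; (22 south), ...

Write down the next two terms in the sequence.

(36 north), (58 south)

For the first slot, each term is the sum of the two before it: 4, 2, 6, 8, 14, 22 → 36 → 58.
Direction: alternates north ↔ south, so north, south, north, south, north, south → north → south.
So the next two terms are (36 north) and (58 south).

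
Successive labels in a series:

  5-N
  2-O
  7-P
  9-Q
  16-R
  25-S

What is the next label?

41-T

First component: 5, 2, 7, 9, 16, 25 → 41 (each term is the sum of the two before it).
For the letter, letters move forward 1 place in the alphabet: N, O, P, Q, R, S → T.
Putting it together: 41-T.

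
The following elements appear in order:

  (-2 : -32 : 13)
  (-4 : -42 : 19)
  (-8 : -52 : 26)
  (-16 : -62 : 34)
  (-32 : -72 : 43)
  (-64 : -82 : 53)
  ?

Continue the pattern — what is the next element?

(-128 : -92 : 64)

First slot: ×2 each step, so -2, -4, -8, -16, -32, -64 → -128.
Second slot: −10 each step, so -32, -42, -52, -62, -72, -82 → -92.
Third slot goes 13, 19, 26, 34, 43, 53 → 64 (differences are 6, 7, 8, … (increasing by 1 each time)).
Combining the parts gives (-128 : -92 : 64).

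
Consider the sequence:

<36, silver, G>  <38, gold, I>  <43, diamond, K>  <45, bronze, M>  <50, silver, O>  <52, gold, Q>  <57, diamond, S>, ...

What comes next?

First entry: alternating steps +2, +5, +2, +5, …; 36, 38, 43, 45, 50, 52, 57 → 59.
Rank goes silver, gold, diamond, bronze, silver, gold, diamond → bronze (repeats silver → gold → diamond → bronze).
Letter: letters move forward 2 places in the alphabet; G, I, K, M, O, Q, S → U.
Putting it together: <59, bronze, U>.

<59, bronze, U>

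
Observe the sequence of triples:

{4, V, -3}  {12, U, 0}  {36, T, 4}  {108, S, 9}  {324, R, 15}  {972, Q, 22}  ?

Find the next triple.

For the first slot, ×3 each step: 4, 12, 36, 108, 324, 972 → 2916.
Letter — letters move back 1 place in the alphabet: V, U, T, S, R, Q → P.
Third slot: differences are 3, 4, 5, … (increasing by 1 each time); -3, 0, 4, 9, 15, 22 → 30.
So the next triple is {2916, P, 30}.

{2916, P, 30}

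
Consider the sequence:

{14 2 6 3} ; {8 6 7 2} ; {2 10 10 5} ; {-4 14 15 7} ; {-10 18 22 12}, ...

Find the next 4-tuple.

{-16 22 31 19}

First coordinate: −6 each step, so 14, 8, 2, -4, -10 → -16.
For the second coordinate, +4 each step: 2, 6, 10, 14, 18 → 22.
Third coordinate: differences are 1, 3, 5, … (increasing by 2 each time); 6, 7, 10, 15, 22 → 31.
Fourth coordinate goes 3, 2, 5, 7, 12 → 19 (each term is the sum of the two before it).
So the next 4-tuple is {-16 22 31 19}.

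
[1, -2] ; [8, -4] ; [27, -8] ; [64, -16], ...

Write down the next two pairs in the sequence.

[125, -32], [216, -64]

For the first coordinate, perfect cubes: 1³, 2³, 3³, …: 1, 8, 27, 64 → 125 → 216.
Second coordinate: ×2 each step, so -2, -4, -8, -16 → -32 → -64.
Putting the parts together: [125, -32] and then [216, -64].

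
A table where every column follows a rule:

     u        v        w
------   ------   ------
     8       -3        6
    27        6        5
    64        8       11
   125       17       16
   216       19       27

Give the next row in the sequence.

For the column u, perfect cubes: 2³, 3³, 4³, …: 8, 27, 64, 125, 216 → 343.
Column v: alternating steps +9, +2, +9, +2, …, so -3, 6, 8, 17, 19 → 28.
Column w: each term is the sum of the two before it, so 6, 5, 11, 16, 27 → 43.
Putting it together: 343  28  43.

343  28  43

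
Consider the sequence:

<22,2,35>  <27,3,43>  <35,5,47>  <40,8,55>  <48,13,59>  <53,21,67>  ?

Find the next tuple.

First part: 22, 27, 35, 40, 48, 53 → 61 (alternating steps +5, +8, +5, +8, …).
Second part: 2, 3, 5, 8, 13, 21 → 34 (each term is the sum of the two before it).
Third part: alternating steps +8, +4, +8, +4, …, so 35, 43, 47, 55, 59, 67 → 71.
So the next tuple is <61,34,71>.

<61,34,71>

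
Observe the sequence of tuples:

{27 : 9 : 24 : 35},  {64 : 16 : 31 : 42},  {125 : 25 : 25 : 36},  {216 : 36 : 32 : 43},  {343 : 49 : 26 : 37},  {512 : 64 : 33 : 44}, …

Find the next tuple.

First part: perfect cubes: 3³, 4³, 5³, …, so 27, 64, 125, 216, 343, 512 → 729.
Second part goes 9, 16, 25, 36, 49, 64 → 81 (perfect squares: 3², 4², 5², …).
Third part: alternating steps +7, −6, +7, −6, …; 24, 31, 25, 32, 26, 33 → 27.
Fourth part: 35, 42, 36, 43, 37, 44 → 38 (always 11 more than the third part).
Putting it together: {729 : 81 : 27 : 38}.

{729 : 81 : 27 : 38}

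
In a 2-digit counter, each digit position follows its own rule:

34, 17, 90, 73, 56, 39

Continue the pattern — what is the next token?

First digit goes 3, 1, 9, 7, 5, 3 → 1 (−2 each step, mod 10).
For the second digit, +3 each step, mod 10: 4, 7, 0, 3, 6, 9 → 2.
So the next token is 12.

12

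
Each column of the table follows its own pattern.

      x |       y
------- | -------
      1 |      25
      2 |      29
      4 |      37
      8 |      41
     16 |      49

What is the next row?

For the column x, ×2 each step: 1, 2, 4, 8, 16 → 32.
Column y: 25, 29, 37, 41, 49 → 53 (alternating steps +4, +8, +4, +8, …).
Combining the parts gives 32  53.

32  53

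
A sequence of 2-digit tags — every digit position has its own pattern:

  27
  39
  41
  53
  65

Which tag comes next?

77

First digit goes 2, 3, 4, 5, 6 → 7 (+1 each step, mod 10).
Second digit: +2 each step, mod 10; 7, 9, 1, 3, 5 → 7.
Combining the parts gives 77.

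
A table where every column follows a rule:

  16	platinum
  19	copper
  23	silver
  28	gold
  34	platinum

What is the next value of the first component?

First component: differences are 3, 4, 5, … (increasing by 1 each time), so 16, 19, 23, 28, 34 → 41.
Metal: repeats platinum → copper → silver → gold; platinum, copper, silver, gold, platinum → copper.

41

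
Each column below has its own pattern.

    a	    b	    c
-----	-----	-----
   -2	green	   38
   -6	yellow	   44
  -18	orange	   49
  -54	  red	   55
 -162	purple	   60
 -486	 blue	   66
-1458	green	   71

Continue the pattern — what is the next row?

-4374  yellow  77

Column a: ×3 each step; -2, -6, -18, -54, -162, -486, -1458 → -4374.
Column b: green, yellow, orange, red, purple, blue, green → yellow (repeats green → yellow → orange → red → purple → blue).
For the column c, alternating steps +6, +5, +6, +5, …: 38, 44, 49, 55, 60, 66, 71 → 77.
Combining the parts gives -4374  yellow  77.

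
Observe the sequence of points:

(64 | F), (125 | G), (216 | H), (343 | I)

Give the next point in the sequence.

First entry — perfect cubes: 4³, 5³, 6³, …: 64, 125, 216, 343 → 512.
Letter: letters move forward 1 place in the alphabet; F, G, H, I → J.
So the next point is (512 | J).

(512 | J)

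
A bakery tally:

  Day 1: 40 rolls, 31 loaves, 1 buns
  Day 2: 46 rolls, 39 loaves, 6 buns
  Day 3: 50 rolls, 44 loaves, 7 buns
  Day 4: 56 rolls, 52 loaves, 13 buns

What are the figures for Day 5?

Rolls goes 40, 46, 50, 56 → 60 (alternating steps +6, +4, +6, +4, …).
For the loaves, alternating steps +8, +5, +8, +5, …: 31, 39, 44, 52 → 57.
Buns: 1, 6, 7, 13 → 20 (each term is the sum of the two before it).
So the next record is 60 rolls, 57 loaves, 20 buns.

60 rolls, 57 loaves, 20 buns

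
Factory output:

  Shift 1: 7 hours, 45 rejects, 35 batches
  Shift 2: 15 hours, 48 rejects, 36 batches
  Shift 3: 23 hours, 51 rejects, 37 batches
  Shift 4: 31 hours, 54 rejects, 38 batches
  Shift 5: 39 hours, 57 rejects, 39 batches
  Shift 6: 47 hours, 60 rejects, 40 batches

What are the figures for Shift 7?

For the hours, +8 each step: 7, 15, 23, 31, 39, 47 → 55.
Rejects: +3 each step; 45, 48, 51, 54, 57, 60 → 63.
Batches goes 35, 36, 37, 38, 39, 40 → 41 (+1 each step).
Putting it together: 55 hours, 63 rejects, 41 batches.

55 hours, 63 rejects, 41 batches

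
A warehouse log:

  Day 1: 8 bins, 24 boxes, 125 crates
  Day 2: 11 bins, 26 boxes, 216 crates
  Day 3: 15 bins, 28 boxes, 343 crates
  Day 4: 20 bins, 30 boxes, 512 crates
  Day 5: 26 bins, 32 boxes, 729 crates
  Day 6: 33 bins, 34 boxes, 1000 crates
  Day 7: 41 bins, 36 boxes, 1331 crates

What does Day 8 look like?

50 bins, 38 boxes, 1728 crates

Bins: differences are 3, 4, 5, … (increasing by 1 each time); 8, 11, 15, 20, 26, 33, 41 → 50.
Boxes: 24, 26, 28, 30, 32, 34, 36 → 38 (+2 each step).
Crates — perfect cubes: 5³, 6³, 7³, …: 125, 216, 343, 512, 729, 1000, 1331 → 1728.
Combining the parts gives 50 bins, 38 boxes, 1728 crates.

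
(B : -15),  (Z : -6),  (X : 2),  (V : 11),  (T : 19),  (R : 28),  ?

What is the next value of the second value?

36

Letter: B, Z, X, V, T, R → P (letters move back 2 places in the alphabet, wrapping A→Z).
Second value goes -15, -6, 2, 11, 19, 28 → 36 (alternating steps +9, +8, +9, +8, …).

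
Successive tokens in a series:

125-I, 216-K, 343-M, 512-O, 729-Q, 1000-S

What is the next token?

First component — perfect cubes: 5³, 6³, 7³, …: 125, 216, 343, 512, 729, 1000 → 1331.
Letter — letters move forward 2 places in the alphabet: I, K, M, O, Q, S → U.
Putting it together: 1331-U.

1331-U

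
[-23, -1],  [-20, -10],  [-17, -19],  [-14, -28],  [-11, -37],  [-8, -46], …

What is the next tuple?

[-5, -55]

First coordinate: +3 each step; -23, -20, -17, -14, -11, -8 → -5.
Second coordinate: −9 each step, so -1, -10, -19, -28, -37, -46 → -55.
So the next tuple is [-5, -55].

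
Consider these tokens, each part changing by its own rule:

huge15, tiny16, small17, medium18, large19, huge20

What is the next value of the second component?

Second component: +1 each step; 15, 16, 17, 18, 19, 20 → 21.

21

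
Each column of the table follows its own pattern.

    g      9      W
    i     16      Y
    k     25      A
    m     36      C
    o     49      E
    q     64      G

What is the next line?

s  81  I

First letter: letters move forward 2 places in the alphabet; g, i, k, m, o, q → s.
Second component: perfect squares: 3², 4², 5², …; 9, 16, 25, 36, 49, 64 → 81.
Second letter goes W, Y, A, C, E, G → I (letters move forward 2 places in the alphabet, wrapping Z→A).
So the next line is s  81  I.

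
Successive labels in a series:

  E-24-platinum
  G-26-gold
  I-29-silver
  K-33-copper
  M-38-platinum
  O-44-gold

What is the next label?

Q-51-silver

Letter: E, G, I, K, M, O → Q (letters move forward 2 places in the alphabet).
Second component: 24, 26, 29, 33, 38, 44 → 51 (differences are 2, 3, 4, … (increasing by 1 each time)).
Metal — repeats platinum → gold → silver → copper: platinum, gold, silver, copper, platinum, gold → silver.
Combining the parts gives Q-51-silver.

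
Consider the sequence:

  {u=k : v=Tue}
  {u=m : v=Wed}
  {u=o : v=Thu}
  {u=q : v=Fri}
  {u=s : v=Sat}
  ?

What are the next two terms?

U — letters move forward 2 places in the alphabet: k, m, o, q, s → u → w.
V goes Tue, Wed, Thu, Fri, Sat → Sun → Mon (runs through the weekdays Mon→Sun).
Putting the parts together: {u=u : v=Sun} and then {u=w : v=Mon}.

{u=u : v=Sun}, {u=w : v=Mon}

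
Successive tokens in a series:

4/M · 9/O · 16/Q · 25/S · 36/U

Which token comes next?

49/W

First component: perfect squares: 2², 3², 4², …, so 4, 9, 16, 25, 36 → 49.
Letter goes M, O, Q, S, U → W (letters move forward 2 places in the alphabet).
So the next token is 49/W.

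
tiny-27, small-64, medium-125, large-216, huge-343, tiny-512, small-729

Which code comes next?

For the size, repeats tiny → small → medium → large → huge: tiny, small, medium, large, huge, tiny, small → medium.
Second component: perfect cubes: 3³, 4³, 5³, …; 27, 64, 125, 216, 343, 512, 729 → 1000.
Putting it together: medium-1000.

medium-1000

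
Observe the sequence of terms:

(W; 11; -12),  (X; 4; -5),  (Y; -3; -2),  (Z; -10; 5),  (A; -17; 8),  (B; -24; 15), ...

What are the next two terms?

Letter — letters move forward 1 place in the alphabet, wrapping Z→A: W, X, Y, Z, A, B → C → D.
Second value goes 11, 4, -3, -10, -17, -24 → -31 → -38 (−7 each step).
Third value goes -12, -5, -2, 5, 8, 15 → 18 → 25 (alternating steps +7, +3, +7, +3, …).
Putting the parts together: (C; -31; 18) and then (D; -38; 25).

(C; -31; 18), (D; -38; 25)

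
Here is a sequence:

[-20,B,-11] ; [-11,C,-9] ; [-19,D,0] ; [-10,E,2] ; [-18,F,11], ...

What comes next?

[-9,G,13]

For the first coordinate, alternating steps +9, −8, +9, −8, …: -20, -11, -19, -10, -18 → -9.
Letter: letters move forward 1 place in the alphabet; B, C, D, E, F → G.
For the third coordinate, alternating steps +2, +9, +2, +9, …: -11, -9, 0, 2, 11 → 13.
Putting it together: [-9,G,13].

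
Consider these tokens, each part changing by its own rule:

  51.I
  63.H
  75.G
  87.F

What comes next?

For the first component, +12 each step: 51, 63, 75, 87 → 99.
Letter: letters move back 1 place in the alphabet; I, H, G, F → E.
So the next token is 99.E.

99.E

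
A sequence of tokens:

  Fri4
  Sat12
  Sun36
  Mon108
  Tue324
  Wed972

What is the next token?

Day: runs through the weekdays Mon→Sun; Fri, Sat, Sun, Mon, Tue, Wed → Thu.
Second component goes 4, 12, 36, 108, 324, 972 → 2916 (×3 each step).
Putting it together: Thu2916.

Thu2916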